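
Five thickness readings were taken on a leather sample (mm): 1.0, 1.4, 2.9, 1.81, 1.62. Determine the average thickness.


1.75 mm

Sum = 1.0 + 1.4 + 2.9 + 1.81 + 1.62 = 8.73
Average = 8.73 / 5 = 1.75 mm


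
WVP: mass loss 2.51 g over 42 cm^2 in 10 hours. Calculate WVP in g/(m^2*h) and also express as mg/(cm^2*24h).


WVP = 2.51 / (42 x 10) x 10000 = 59.76 g/(m^2*h)
Mass loss in mg = 2.51 x 1000 = 2510 mg
Per cm^2 per 24h in mg: 2510 x 24 / (42 x 10) = 60240 / 420 = 143.43 mg/(cm^2*24h)


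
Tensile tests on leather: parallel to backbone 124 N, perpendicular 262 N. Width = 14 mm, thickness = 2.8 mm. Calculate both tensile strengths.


Area = 14 x 2.8 = 39.2 mm^2
TS (parallel) = 124 / 39.2 = 3.16 N/mm^2
TS (perpendicular) = 262 / 39.2 = 6.68 N/mm^2


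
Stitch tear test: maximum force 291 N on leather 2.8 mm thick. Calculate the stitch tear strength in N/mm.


Stitch tear strength = force / thickness
STS = 291 / 2.8 = 103.9 N/mm


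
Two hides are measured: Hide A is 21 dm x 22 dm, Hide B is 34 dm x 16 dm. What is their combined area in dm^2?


Hide A area = 21 x 22 = 462 dm^2
Hide B area = 34 x 16 = 544 dm^2
Total = 462 + 544 = 1006 dm^2


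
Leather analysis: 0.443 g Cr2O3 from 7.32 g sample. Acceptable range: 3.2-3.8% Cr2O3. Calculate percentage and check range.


Cr2O3 = 6.05%
Within range: No


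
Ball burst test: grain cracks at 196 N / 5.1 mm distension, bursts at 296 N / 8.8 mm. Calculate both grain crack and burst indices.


Crack index = 196 / 5.1 = 38.4 N/mm
Burst index = 296 / 8.8 = 33.6 N/mm


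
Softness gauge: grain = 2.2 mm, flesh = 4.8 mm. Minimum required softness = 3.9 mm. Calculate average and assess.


Average softness = 3.50 mm
Meets requirement: No

Average = (2.2 + 4.8) / 2 = 3.50 mm
Minimum = 3.9 mm
Meets requirement: No


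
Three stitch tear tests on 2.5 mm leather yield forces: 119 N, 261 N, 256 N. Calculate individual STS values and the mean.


STS1 = 47.6 N/mm
STS2 = 104.4 N/mm
STS3 = 102.4 N/mm
Mean = 84.8 N/mm

STS1 = 119 / 2.5 = 47.6 N/mm
STS2 = 261 / 2.5 = 104.4 N/mm
STS3 = 256 / 2.5 = 102.4 N/mm
Mean = (47.6 + 104.4 + 102.4) / 3 = 84.8 N/mm


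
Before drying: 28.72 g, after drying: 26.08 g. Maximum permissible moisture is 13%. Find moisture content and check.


Moisture content = 9.2%
Acceptable: Yes

MC = (28.72 - 26.08) / 28.72 x 100 = 9.2%
Maximum: 13%
Acceptable: Yes


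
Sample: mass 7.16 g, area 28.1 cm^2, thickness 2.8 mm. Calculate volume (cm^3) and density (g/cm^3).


Volume = 7.868 cm^3
Density = 0.910 g/cm^3


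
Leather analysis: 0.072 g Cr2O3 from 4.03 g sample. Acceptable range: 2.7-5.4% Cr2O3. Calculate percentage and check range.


Cr2O3 = 1.79%
Within range: No

Cr2O3% = 0.072 / 4.03 x 100 = 1.79%
Acceptable range: 2.7 to 5.4%
Within range: No


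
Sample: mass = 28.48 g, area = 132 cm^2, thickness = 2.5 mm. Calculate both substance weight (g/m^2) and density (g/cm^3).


SW = 28.48 / 132 x 10000 = 2157.6 g/m^2
Volume = 132 x 2.5 / 10 = 33.00 cm^3
Density = 28.48 / 33.00 = 0.863 g/cm^3


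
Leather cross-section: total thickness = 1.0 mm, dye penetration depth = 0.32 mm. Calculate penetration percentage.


32.0%

Penetration% = 0.32 / 1.0 x 100
Penetration = 32.0%


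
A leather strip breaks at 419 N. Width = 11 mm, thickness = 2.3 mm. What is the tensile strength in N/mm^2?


16.56 N/mm^2


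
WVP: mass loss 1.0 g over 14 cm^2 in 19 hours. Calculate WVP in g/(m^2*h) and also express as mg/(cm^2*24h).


WVP = 37.59 g/(m^2*h)
Daily rate = 90.23 mg/(cm^2*24h)

WVP = 1.0 / (14 x 19) x 10000 = 37.59 g/(m^2*h)
Mass loss in mg = 1.0 x 1000 = 1000 mg
Per cm^2 per 24h in mg: 1000 x 24 / (14 x 19) = 24000 / 266 = 90.23 mg/(cm^2*24h)


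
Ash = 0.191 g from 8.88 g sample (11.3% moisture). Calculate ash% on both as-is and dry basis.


As-is ash = 2.15%
Dry-basis ash = 2.42%

As-is ash% = 0.191 / 8.88 x 100 = 2.15%
Dry mass = 8.88 x (100 - 11.3) / 100 = 7.87656 g
Dry-basis ash% = 0.191 / 7.87656 x 100 = 2.42%


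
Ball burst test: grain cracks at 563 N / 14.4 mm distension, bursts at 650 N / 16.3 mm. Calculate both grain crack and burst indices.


Crack index = 39.1 N/mm
Burst index = 39.9 N/mm


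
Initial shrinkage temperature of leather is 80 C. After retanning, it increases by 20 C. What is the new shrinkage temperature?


New Ts = 80 + 20 = 100 C


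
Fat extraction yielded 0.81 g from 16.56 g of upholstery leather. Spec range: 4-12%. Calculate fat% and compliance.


Fat content = 4.9%
Compliant: Yes


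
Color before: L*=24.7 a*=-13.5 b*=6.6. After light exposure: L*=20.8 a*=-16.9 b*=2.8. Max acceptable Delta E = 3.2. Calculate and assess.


dL = -3.9, da = -3.4, db = -3.8
dE = sqrt((-3.9)^2 + (-3.4)^2 + (-3.8)^2) = 6.42
Max = 3.2
Passes: No


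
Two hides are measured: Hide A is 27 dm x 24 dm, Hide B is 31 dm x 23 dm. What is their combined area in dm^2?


1361 dm^2

Hide A area = 27 x 24 = 648 dm^2
Hide B area = 31 x 23 = 713 dm^2
Total = 648 + 713 = 1361 dm^2


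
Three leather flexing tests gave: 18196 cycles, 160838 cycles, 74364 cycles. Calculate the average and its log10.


Average = (18196 + 160838 + 74364) / 3 = 84466 cycles
log10(84466) = 4.93


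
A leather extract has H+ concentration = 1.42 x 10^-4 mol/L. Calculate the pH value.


pH = -log10[H+]
pH = -log10(1.42 x 10^-4) = 3.85


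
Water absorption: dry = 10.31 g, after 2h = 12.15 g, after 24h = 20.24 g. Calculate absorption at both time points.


WA (2h) = (12.15 - 10.31) / 10.31 x 100 = 17.8%
WA (24h) = (20.24 - 10.31) / 10.31 x 100 = 96.3%


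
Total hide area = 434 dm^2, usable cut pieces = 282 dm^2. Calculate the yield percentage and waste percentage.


Yield = 282 / 434 x 100 = 65.0%
Waste = 434 - 282 = 152 dm^2
Waste% = 100 - 65.0 = 35.0%


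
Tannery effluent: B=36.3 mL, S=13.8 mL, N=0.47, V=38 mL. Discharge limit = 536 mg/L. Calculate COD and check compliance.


COD = (36.3 - 13.8) x 0.47 x 8000 / 38 = 2226.3 mg/L
Limit: 536 mg/L
Compliant: No


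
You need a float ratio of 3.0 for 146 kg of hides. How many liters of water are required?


438.0 L

Water = hide weight x target ratio
Water = 146 x 3.0 = 438.0 L


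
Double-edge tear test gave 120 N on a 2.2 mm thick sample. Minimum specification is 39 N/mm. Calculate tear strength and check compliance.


Tear strength = 54.5 N/mm
Compliant: Yes


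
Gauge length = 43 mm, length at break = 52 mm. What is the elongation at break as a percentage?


Extension = 52 - 43 = 9 mm
Elongation = 9 / 43 x 100 = 20.9%


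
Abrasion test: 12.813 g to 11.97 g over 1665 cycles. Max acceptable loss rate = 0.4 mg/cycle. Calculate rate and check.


Loss = 12.813 - 11.97 = 0.843 g
Rate = 0.843 g / 1665 cycles x 1000 = 0.506 mg/cycle
Max = 0.4 mg/cycle
Passes: No


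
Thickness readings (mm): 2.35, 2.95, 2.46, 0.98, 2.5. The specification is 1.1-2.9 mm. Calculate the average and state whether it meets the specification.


Average = 2.25 mm
Within specification: Yes


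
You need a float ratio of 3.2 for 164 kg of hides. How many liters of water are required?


524.8 L


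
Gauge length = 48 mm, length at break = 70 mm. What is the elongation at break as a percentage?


Extension = 70 - 48 = 22 mm
Elongation = 22 / 48 x 100 = 45.8%


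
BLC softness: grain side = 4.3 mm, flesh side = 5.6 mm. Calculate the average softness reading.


Average = (4.3 + 5.6) / 2
Average = 4.95 mm


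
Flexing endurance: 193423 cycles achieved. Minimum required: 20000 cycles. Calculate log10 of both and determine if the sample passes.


log10(193423) = 5.29
log10(20000) = 4.30
Passes: Yes


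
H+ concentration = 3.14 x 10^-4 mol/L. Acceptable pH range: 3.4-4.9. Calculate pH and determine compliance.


pH = 3.50
Compliant: Yes

pH = -log10(3.14 x 10^-4) = 3.50
Range: 3.4 to 4.9
Compliant: Yes


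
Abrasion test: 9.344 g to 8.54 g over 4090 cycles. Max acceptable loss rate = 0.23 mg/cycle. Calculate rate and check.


Loss = 9.344 - 8.54 = 0.804 g
Rate = 0.804 g / 4090 cycles x 1000 = 0.197 mg/cycle
Max = 0.23 mg/cycle
Passes: Yes


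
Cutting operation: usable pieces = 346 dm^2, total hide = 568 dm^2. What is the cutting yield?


60.9%

Yield = usable / total x 100
Yield = 346 / 568 x 100 = 60.9%


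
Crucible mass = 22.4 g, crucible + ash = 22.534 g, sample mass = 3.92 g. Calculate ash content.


Ash mass = 22.534 - 22.4 = 0.134 g
Ash% = 0.134 / 3.92 x 100 = 3.42%


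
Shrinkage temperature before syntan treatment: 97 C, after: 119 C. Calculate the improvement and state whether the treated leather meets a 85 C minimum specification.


Improvement = 22 C
Meets 85 C spec: Yes

Improvement = 119 - 97 = 22 C
Spec check: 119 C >= 85 C? Yes


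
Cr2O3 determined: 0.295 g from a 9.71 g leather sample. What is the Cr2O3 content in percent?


3.04%

Cr2O3% = 0.295 / 9.71 x 100
Cr2O3% = 3.04%


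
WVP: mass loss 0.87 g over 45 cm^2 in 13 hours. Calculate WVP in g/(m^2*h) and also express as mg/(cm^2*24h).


WVP = 0.87 / (45 x 13) x 10000 = 14.87 g/(m^2*h)
Mass loss in mg = 0.87 x 1000 = 870 mg
Per cm^2 per 24h in mg: 870 x 24 / (45 x 13) = 20880 / 585 = 35.69 mg/(cm^2*24h)


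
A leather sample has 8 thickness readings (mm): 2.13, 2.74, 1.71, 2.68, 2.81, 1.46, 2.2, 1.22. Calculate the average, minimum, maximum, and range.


Average = 2.12 mm
Min = 1.22 mm
Max = 2.81 mm
Range = 1.59 mm

Sum = 16.95
Average = 16.95 / 8 = 2.12 mm
Minimum = 1.22 mm
Maximum = 2.81 mm
Range = 2.81 - 1.22 = 1.59 mm


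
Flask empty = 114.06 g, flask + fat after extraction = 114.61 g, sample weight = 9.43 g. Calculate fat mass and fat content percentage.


Fat mass = 0.55 g
Fat content = 5.8%


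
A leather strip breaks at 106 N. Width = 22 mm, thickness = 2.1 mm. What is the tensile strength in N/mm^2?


2.29 N/mm^2


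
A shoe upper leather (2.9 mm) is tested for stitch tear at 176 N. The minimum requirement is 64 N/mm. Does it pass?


STS = 176 / 2.9 = 60.7 N/mm
Minimum required: 64 N/mm
Passes: No


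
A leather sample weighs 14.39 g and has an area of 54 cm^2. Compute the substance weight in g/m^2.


2664.8 g/m^2


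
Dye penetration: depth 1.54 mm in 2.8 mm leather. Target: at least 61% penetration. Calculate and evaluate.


Penetration = 1.54 / 2.8 x 100 = 55.0%
Target: 61%
Meets target: No


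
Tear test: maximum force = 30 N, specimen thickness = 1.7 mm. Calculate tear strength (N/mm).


Tear strength = force / thickness
Tear = 30 / 1.7 = 17.6 N/mm


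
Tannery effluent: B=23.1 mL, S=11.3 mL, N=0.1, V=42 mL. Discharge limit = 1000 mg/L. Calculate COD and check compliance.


COD = (23.1 - 11.3) x 0.1 x 8000 / 42 = 224.8 mg/L
Limit: 1000 mg/L
Compliant: Yes


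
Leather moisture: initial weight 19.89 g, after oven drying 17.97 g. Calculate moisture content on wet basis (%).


9.7%

Moisture = 19.89 - 17.97 = 1.92 g
MC = 1.92 / 19.89 x 100 = 9.7%


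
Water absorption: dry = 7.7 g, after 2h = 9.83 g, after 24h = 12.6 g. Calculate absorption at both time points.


2h absorption = 27.7%
24h absorption = 63.6%


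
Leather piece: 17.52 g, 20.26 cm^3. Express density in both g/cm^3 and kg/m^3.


Density = 17.52 / 20.26 = 0.865 g/cm^3
Convert: 0.865 x 1000 = 865 kg/m^3


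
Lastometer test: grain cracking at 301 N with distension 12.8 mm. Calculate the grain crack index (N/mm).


Grain crack index = force / distension
Index = 301 / 12.8 = 23.5 N/mm


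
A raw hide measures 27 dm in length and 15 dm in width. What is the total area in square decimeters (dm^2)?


405 dm^2


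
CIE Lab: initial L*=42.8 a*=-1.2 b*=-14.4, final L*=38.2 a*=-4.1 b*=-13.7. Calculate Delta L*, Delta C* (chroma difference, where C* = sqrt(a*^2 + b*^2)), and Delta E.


Delta L* = -4.6
Delta C* = -0.15
Delta E = 5.48


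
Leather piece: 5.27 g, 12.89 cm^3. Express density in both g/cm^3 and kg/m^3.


0.409 g/cm^3
409 kg/m^3

Density = 5.27 / 12.89 = 0.409 g/cm^3
Convert: 0.409 x 1000 = 409 kg/m^3


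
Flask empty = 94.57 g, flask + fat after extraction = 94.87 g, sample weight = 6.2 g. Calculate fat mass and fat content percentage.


Fat mass = 0.30 g
Fat content = 4.8%

Fat mass = 94.87 - 94.57 = 0.30 g
Fat% = 0.30 / 6.2 x 100 = 4.8%


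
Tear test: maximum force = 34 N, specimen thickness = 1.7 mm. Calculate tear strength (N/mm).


20.0 N/mm

Tear strength = force / thickness
Tear = 34 / 1.7 = 20.0 N/mm


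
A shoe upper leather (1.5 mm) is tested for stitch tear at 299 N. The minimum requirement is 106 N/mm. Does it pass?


STS = 199.3 N/mm
Passes: Yes

STS = 299 / 1.5 = 199.3 N/mm
Minimum required: 106 N/mm
Passes: Yes


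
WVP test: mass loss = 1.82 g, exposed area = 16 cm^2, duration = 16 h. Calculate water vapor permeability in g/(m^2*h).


71.09 g/(m^2*h)


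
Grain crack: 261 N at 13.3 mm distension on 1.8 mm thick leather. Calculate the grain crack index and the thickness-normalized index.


Crack index = 19.6 N/mm
Normalized index = 10.9 N/mm per mm

Crack index = 261 / 13.3 = 19.6 N/mm
Normalized = 19.6 / 1.8 = 10.9 N/mm per mm


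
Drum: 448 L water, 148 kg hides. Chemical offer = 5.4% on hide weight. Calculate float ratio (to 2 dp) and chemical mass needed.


Float ratio = 448 / 148 = 3.03
Chemical = 148 x 5.4 / 100 = 7.992 kg


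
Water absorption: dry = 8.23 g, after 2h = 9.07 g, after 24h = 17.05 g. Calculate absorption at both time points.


WA (2h) = (9.07 - 8.23) / 8.23 x 100 = 10.2%
WA (24h) = (17.05 - 8.23) / 8.23 x 100 = 107.2%


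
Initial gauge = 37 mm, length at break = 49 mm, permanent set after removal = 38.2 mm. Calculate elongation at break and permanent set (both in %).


Elongation at break = 32.4%
Permanent set = 3.2%

Elongation at break = (49 - 37) / 37 x 100 = 32.4%
Permanent set = (38.2 - 37) / 37 x 100 = 3.2%


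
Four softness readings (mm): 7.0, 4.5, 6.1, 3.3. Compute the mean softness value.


5.23 mm

Sum = 7.0 + 4.5 + 6.1 + 3.3
Mean = 20.9 / 4 = 5.23 mm


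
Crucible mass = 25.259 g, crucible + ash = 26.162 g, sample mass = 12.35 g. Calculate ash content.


Ash mass = 0.903 g
Ash content = 7.31%

Ash mass = 26.162 - 25.259 = 0.903 g
Ash% = 0.903 / 12.35 x 100 = 7.31%


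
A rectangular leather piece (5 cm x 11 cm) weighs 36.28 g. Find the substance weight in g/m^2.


6596.4 g/m^2


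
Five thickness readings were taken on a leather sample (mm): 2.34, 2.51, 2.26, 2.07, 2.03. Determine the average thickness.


Sum = 2.34 + 2.51 + 2.26 + 2.07 + 2.03 = 11.21
Average = 11.21 / 5 = 2.24 mm


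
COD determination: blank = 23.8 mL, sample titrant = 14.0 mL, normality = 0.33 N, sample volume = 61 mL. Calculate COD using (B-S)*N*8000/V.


424.1 mg/L

COD = (23.8 - 14.0) x 0.33 x 8000 / 61
COD = 9.8 x 0.33 x 8000 / 61
COD = 424.1 mg/L


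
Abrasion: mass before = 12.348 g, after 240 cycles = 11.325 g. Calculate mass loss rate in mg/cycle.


Mass loss = 12.348 - 11.325 = 1.023 g
Rate = 1.023 / 240 x 1000 = 4.263 mg/cycle


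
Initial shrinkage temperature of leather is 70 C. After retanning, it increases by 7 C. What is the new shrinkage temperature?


77 C


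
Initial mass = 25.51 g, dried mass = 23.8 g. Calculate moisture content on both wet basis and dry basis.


Moisture lost = 25.51 - 23.8 = 1.71 g
Wet basis MC = 1.71 / 25.51 x 100 = 6.7%
Dry basis MC = 1.71 / 23.8 x 100 = 7.2%


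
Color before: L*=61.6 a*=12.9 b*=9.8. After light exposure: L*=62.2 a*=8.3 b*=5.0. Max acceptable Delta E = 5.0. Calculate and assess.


dL = 0.6, da = -4.6, db = -4.8
dE = sqrt((0.6)^2 + (-4.6)^2 + (-4.8)^2) = 6.68
Max = 5.0
Passes: No


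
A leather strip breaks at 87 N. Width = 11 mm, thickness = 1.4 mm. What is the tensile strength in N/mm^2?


Cross-sectional area = 11 x 1.4 = 15.4 mm^2
Tensile strength = 87 / 15.4 = 5.65 N/mm^2


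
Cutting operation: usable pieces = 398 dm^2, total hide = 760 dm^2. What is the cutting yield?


Yield = usable / total x 100
Yield = 398 / 760 x 100 = 52.4%


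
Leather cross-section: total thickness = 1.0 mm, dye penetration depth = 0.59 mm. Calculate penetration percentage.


59.0%

Penetration% = 0.59 / 1.0 x 100
Penetration = 59.0%


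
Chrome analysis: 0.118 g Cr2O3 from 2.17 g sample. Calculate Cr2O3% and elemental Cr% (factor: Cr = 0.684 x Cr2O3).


Cr2O3% = 0.118 / 2.17 x 100 = 5.44%
Cr% = 5.44 x 0.684 = 3.72%


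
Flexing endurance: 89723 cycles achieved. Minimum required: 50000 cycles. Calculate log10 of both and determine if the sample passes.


log10(89723) = 4.95
log10(50000) = 4.70
Passes: Yes


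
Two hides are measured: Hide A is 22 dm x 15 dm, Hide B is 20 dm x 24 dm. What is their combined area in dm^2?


810 dm^2


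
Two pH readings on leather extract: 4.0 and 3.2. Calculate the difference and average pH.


Difference = |4.0 - 3.2| = 0.8
Average = (4.0 + 3.2) / 2 = 3.60


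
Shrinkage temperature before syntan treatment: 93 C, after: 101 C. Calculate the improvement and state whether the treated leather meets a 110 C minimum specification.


Improvement = 101 - 93 = 8 C
Spec check: 101 C >= 110 C? No


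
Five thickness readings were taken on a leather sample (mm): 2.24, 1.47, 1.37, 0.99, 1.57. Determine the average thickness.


1.53 mm

Sum = 2.24 + 1.47 + 1.37 + 0.99 + 1.57 = 7.64
Average = 7.64 / 5 = 1.53 mm


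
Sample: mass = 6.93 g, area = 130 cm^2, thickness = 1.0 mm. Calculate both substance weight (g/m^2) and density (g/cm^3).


Substance weight = 533.1 g/m^2
Density = 0.533 g/cm^3


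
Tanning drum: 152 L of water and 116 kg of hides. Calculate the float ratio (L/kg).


Float ratio = water / hide weight
Ratio = 152 / 116 = 1.3


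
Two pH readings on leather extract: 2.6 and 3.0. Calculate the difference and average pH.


Difference = |2.6 - 3.0| = 0.4
Average = (2.6 + 3.0) / 2 = 2.80


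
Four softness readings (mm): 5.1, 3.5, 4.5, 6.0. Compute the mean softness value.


4.78 mm

Sum = 5.1 + 3.5 + 4.5 + 6.0
Mean = 19.1 / 4 = 4.78 mm


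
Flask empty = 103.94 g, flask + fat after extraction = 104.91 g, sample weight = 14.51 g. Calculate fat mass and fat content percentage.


Fat mass = 0.97 g
Fat content = 6.7%

Fat mass = 104.91 - 103.94 = 0.97 g
Fat% = 0.97 / 14.51 x 100 = 6.7%


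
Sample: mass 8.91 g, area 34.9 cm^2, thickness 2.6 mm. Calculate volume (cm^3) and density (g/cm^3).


Thickness in cm = 2.6 / 10 = 0.26 cm
Volume = 34.9 x 0.26 = 9.074 cm^3
Density = 8.91 / 9.074 = 0.982 g/cm^3


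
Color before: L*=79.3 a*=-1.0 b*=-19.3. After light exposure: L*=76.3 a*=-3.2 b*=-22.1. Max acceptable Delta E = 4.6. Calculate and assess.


Delta E = 4.66
Passes: No

dL = -3.0, da = -2.2, db = -2.8
dE = sqrt((-3.0)^2 + (-2.2)^2 + (-2.8)^2) = 4.66
Max = 4.6
Passes: No


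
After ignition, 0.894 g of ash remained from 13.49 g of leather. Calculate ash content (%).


6.63%

Ash% = 0.894 / 13.49 x 100
Ash% = 6.63%


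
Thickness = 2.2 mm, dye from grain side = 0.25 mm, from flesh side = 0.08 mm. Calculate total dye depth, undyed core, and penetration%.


Total dyed = 0.33 mm
Undyed core = 1.87 mm
Penetration = 15.0%


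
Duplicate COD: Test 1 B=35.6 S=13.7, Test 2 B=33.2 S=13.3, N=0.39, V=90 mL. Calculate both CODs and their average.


COD1 = 759.2 mg/L
COD2 = 689.9 mg/L
Average = 724.6 mg/L

COD1 = (35.6 - 13.7) x 0.39 x 8000 / 90 = 759.2 mg/L
COD2 = (33.2 - 13.3) x 0.39 x 8000 / 90 = 689.9 mg/L
Average = (759.2 + 689.9) / 2 = 724.6 mg/L


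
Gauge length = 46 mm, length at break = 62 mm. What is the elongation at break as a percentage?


Extension = 62 - 46 = 16 mm
Elongation = 16 / 46 x 100 = 34.8%


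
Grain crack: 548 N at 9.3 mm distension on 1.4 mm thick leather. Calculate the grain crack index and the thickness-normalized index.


Crack index = 58.9 N/mm
Normalized index = 42.1 N/mm per mm

Crack index = 548 / 9.3 = 58.9 N/mm
Normalized = 58.9 / 1.4 = 42.1 N/mm per mm


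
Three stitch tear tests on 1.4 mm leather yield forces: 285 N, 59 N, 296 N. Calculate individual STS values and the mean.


STS1 = 203.6 N/mm
STS2 = 42.1 N/mm
STS3 = 211.4 N/mm
Mean = 152.4 N/mm


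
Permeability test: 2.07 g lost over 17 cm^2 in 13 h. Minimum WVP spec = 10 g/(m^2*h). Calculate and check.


WVP = 93.67 g/(m^2*h)
Meets specification: Yes

WVP = 2.07 / (17 x 13) x 10000 = 93.67 g/(m^2*h)
Minimum: 10 g/(m^2*h)
Meets spec: Yes


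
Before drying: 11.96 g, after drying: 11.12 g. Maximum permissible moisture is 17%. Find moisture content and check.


Moisture content = 7.0%
Acceptable: Yes


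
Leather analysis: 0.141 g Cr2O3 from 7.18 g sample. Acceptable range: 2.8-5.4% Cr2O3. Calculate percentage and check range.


Cr2O3% = 0.141 / 7.18 x 100 = 1.96%
Acceptable range: 2.8 to 5.4%
Within range: No


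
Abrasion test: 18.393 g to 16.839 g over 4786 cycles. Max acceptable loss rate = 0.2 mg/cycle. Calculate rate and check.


Loss = 18.393 - 16.839 = 1.554 g
Rate = 1.554 g / 4786 cycles x 1000 = 0.325 mg/cycle
Max = 0.2 mg/cycle
Passes: No


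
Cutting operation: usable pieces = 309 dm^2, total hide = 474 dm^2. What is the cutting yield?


65.2%


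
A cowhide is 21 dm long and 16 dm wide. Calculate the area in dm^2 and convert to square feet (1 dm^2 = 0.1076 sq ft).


Area = 21 x 16 = 336 dm^2
Conversion: 336 x 0.1076 = 36.15 sq ft


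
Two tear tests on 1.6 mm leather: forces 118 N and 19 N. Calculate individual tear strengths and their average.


Tear 1 = 73.8 N/mm
Tear 2 = 11.9 N/mm
Average = 42.9 N/mm


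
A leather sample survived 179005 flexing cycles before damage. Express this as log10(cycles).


log10(179005) = 5.25


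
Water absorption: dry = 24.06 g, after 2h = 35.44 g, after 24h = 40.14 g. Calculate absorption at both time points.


WA (2h) = (35.44 - 24.06) / 24.06 x 100 = 47.3%
WA (24h) = (40.14 - 24.06) / 24.06 x 100 = 66.8%


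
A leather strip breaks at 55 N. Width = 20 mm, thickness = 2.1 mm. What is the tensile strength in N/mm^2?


1.31 N/mm^2

Cross-sectional area = 20 x 2.1 = 42.0 mm^2
Tensile strength = 55 / 42.0 = 1.31 N/mm^2


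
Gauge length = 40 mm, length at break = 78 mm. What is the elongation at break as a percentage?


95.0%


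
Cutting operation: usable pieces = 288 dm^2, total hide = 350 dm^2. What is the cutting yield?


82.3%


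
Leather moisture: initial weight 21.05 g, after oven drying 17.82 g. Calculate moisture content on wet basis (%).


15.3%


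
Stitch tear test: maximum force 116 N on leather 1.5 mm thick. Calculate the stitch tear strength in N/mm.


77.3 N/mm

Stitch tear strength = force / thickness
STS = 116 / 1.5 = 77.3 N/mm


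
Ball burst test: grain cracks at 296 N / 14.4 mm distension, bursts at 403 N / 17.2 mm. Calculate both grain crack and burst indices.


Crack index = 20.6 N/mm
Burst index = 23.4 N/mm

Crack index = 296 / 14.4 = 20.6 N/mm
Burst index = 403 / 17.2 = 23.4 N/mm


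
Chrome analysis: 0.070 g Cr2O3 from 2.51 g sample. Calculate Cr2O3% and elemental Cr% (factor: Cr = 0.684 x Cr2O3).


Cr2O3 = 2.79%
Cr = 1.91%

Cr2O3% = 0.070 / 2.51 x 100 = 2.79%
Cr% = 2.79 x 0.684 = 1.91%


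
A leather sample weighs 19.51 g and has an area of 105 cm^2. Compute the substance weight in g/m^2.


1858.1 g/m^2


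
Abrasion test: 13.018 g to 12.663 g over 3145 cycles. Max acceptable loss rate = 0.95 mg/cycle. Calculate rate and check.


Loss = 13.018 - 12.663 = 0.355 g
Rate = 0.355 g / 3145 cycles x 1000 = 0.113 mg/cycle
Max = 0.95 mg/cycle
Passes: Yes


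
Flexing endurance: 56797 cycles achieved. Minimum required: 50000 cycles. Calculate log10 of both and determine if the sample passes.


Achieved: log10 = 4.75
Required: log10 = 4.70
Passes: Yes

log10(56797) = 4.75
log10(50000) = 4.70
Passes: Yes


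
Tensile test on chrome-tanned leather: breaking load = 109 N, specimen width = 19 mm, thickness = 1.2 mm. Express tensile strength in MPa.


4.78 MPa


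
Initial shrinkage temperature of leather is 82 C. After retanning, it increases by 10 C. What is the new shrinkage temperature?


92 C

New Ts = 82 + 10 = 92 C


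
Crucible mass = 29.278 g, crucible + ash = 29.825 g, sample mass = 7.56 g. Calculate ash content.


Ash mass = 29.825 - 29.278 = 0.547 g
Ash% = 0.547 / 7.56 x 100 = 7.24%


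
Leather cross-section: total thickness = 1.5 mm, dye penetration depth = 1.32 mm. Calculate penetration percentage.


Penetration% = 1.32 / 1.5 x 100
Penetration = 88.0%


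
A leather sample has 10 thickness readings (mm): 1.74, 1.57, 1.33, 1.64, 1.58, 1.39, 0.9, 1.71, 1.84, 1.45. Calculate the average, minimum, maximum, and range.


Average = 1.52 mm
Min = 0.9 mm
Max = 1.84 mm
Range = 0.94 mm


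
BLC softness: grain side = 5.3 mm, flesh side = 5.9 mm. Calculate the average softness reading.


5.60 mm

Average = (5.3 + 5.9) / 2
Average = 5.60 mm


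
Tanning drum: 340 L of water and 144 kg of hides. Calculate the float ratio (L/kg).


2.4


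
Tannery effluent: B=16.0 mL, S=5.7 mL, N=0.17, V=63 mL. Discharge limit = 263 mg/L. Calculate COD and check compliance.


COD = (16.0 - 5.7) x 0.17 x 8000 / 63 = 222.3 mg/L
Limit: 263 mg/L
Compliant: Yes


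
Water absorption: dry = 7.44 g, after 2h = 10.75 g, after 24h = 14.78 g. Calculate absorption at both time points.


WA (2h) = (10.75 - 7.44) / 7.44 x 100 = 44.5%
WA (24h) = (14.78 - 7.44) / 7.44 x 100 = 98.7%


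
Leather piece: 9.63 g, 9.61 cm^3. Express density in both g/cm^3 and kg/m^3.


Density = 9.63 / 9.61 = 1.002 g/cm^3
Convert: 1.002 x 1000 = 1002 kg/m^3


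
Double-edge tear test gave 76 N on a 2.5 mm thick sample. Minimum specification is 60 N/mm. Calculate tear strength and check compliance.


Tear strength = 30.4 N/mm
Compliant: No

Tear strength = 76 / 2.5 = 30.4 N/mm
Required minimum = 60 N/mm
Compliant: No


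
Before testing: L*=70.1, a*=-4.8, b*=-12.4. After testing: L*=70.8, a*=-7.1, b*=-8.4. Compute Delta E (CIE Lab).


dL = 70.8 - 70.1 = 0.7
da = -7.1 - (-4.8) = -2.3
db = -8.4 - (-12.4) = 4.0
dE = sqrt((0.7)^2 + (-2.3)^2 + (4.0)^2) = 4.67


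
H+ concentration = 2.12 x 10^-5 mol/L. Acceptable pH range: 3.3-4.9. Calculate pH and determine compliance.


pH = 4.67
Compliant: Yes

pH = -log10(2.12 x 10^-5) = 4.67
Range: 3.3 to 4.9
Compliant: Yes


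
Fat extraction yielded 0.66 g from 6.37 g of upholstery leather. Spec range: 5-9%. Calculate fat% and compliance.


Fat% = 0.66 / 6.37 x 100 = 10.4%
Spec range: 5-9%
Compliant: No


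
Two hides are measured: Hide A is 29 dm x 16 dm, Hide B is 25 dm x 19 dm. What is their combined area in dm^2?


Hide A area = 29 x 16 = 464 dm^2
Hide B area = 25 x 19 = 475 dm^2
Total = 464 + 475 = 939 dm^2


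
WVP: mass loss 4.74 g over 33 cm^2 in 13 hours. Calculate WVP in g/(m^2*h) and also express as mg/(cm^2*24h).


WVP = 4.74 / (33 x 13) x 10000 = 110.49 g/(m^2*h)
Mass loss in mg = 4.74 x 1000 = 4740 mg
Per cm^2 per 24h in mg: 4740 x 24 / (33 x 13) = 113760 / 429 = 265.17 mg/(cm^2*24h)


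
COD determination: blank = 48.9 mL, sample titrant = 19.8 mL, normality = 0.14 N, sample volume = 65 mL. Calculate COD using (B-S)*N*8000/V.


COD = (48.9 - 19.8) x 0.14 x 8000 / 65
COD = 29.1 x 0.14 x 8000 / 65
COD = 501.4 mg/L


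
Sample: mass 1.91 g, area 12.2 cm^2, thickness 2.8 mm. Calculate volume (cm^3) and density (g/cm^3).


Volume = 3.416 cm^3
Density = 0.559 g/cm^3


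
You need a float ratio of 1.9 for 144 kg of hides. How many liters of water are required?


273.6 L


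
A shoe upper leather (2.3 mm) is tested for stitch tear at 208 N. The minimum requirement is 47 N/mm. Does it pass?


STS = 208 / 2.3 = 90.4 N/mm
Minimum required: 47 N/mm
Passes: Yes


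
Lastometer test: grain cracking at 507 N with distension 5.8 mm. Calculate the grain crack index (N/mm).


87.4 N/mm

Grain crack index = force / distension
Index = 507 / 5.8 = 87.4 N/mm


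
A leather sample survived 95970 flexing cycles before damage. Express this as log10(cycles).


4.98

log10(95970) = 4.98


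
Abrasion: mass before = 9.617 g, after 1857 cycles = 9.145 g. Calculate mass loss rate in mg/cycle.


0.254 mg/cycle

Mass loss = 9.617 - 9.145 = 0.472 g
Rate = 0.472 / 1857 x 1000 = 0.254 mg/cycle


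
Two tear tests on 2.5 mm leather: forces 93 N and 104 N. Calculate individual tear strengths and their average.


Tear 1 = 93 / 2.5 = 37.2 N/mm
Tear 2 = 104 / 2.5 = 41.6 N/mm
Average = (37.2 + 41.6) / 2 = 39.4 N/mm


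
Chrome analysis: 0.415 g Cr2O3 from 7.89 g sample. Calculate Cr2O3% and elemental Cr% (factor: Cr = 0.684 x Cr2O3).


Cr2O3% = 0.415 / 7.89 x 100 = 5.26%
Cr% = 5.26 x 0.684 = 3.60%


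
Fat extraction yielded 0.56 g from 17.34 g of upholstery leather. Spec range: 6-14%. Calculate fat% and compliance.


Fat% = 0.56 / 17.34 x 100 = 3.2%
Spec range: 6-14%
Compliant: No


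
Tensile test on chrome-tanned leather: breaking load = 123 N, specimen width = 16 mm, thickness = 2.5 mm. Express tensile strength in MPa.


Cross-section = 16 x 2.5 = 40.0 mm^2
TS = 123 / 40.0 = 3.08 MPa
(1 N/mm^2 = 1 MPa)


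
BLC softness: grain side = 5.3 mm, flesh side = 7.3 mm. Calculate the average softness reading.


6.30 mm

Average = (5.3 + 7.3) / 2
Average = 6.30 mm


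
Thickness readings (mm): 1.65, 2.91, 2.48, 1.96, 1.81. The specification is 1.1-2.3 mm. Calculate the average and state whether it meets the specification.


Sum = 10.81
Average = 10.81 / 5 = 2.16 mm
Specification range: 1.1 to 2.3 mm
Within spec: Yes


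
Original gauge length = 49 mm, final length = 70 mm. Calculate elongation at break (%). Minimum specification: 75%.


Extension = 70 - 49 = 21 mm
Elongation = 21 / 49 x 100 = 42.9%
Minimum required: 75%
Meets specification: No


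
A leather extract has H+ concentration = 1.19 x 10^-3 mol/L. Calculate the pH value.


pH = -log10[H+]
pH = -log10(1.19 x 10^-3) = 2.92


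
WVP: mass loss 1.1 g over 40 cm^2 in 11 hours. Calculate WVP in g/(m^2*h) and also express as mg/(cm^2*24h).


WVP = 1.1 / (40 x 11) x 10000 = 25.00 g/(m^2*h)
Mass loss in mg = 1.1 x 1000 = 1100 mg
Per cm^2 per 24h in mg: 1100 x 24 / (40 x 11) = 26400 / 440 = 60.00 mg/(cm^2*24h)


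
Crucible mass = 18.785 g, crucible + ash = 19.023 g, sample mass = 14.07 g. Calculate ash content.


Ash mass = 0.238 g
Ash content = 1.69%

Ash mass = 19.023 - 18.785 = 0.238 g
Ash% = 0.238 / 14.07 x 100 = 1.69%


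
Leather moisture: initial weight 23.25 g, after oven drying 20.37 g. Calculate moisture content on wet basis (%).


12.4%


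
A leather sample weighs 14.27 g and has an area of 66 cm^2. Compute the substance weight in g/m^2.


2162.1 g/m^2


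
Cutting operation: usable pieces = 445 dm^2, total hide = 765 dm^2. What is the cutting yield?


Yield = usable / total x 100
Yield = 445 / 765 x 100 = 58.2%


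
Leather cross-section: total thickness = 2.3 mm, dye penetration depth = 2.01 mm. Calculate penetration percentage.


Penetration% = 2.01 / 2.3 x 100
Penetration = 87.4%


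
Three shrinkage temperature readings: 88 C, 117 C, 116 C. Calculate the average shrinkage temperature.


Average = (88 + 117 + 116) / 3
Average = 321 / 3 = 107.0 C


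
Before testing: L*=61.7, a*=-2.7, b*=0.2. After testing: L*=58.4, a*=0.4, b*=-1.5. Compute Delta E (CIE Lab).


dL = 58.4 - 61.7 = -3.3
da = 0.4 - (-2.7) = 3.1
db = -1.5 - 0.2 = -1.7
dE = sqrt((-3.3)^2 + (3.1)^2 + (-1.7)^2) = 4.84


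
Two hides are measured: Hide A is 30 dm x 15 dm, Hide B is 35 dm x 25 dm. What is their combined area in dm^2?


Hide A area = 30 x 15 = 450 dm^2
Hide B area = 35 x 25 = 875 dm^2
Total = 450 + 875 = 1325 dm^2


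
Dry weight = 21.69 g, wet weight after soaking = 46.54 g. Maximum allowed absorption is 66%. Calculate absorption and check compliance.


WA = (46.54 - 21.69) / 21.69 x 100 = 114.6%
Maximum allowed: 66%
Compliant: No


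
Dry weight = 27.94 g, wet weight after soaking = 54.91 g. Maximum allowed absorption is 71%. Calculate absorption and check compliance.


Absorption = 96.5%
Compliant: No

WA = (54.91 - 27.94) / 27.94 x 100 = 96.5%
Maximum allowed: 71%
Compliant: No


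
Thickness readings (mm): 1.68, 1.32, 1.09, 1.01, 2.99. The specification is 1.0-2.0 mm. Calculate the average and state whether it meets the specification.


Sum = 8.09
Average = 8.09 / 5 = 1.62 mm
Specification range: 1.0 to 2.0 mm
Within spec: Yes


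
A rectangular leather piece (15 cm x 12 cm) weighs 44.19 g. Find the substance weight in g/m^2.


2455.0 g/m^2


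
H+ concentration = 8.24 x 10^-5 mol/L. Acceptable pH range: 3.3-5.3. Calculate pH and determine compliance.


pH = 4.08
Compliant: Yes

pH = -log10(8.24 x 10^-5) = 4.08
Range: 3.3 to 5.3
Compliant: Yes


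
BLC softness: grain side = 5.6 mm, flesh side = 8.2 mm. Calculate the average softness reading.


6.90 mm

Average = (5.6 + 8.2) / 2
Average = 6.90 mm


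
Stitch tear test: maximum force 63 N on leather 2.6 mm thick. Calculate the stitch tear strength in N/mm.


Stitch tear strength = force / thickness
STS = 63 / 2.6 = 24.2 N/mm


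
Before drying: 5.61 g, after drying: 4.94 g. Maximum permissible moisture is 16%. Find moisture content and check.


Moisture content = 11.9%
Acceptable: Yes


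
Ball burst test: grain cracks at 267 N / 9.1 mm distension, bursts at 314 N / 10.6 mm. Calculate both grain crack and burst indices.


Crack index = 267 / 9.1 = 29.3 N/mm
Burst index = 314 / 10.6 = 29.6 N/mm


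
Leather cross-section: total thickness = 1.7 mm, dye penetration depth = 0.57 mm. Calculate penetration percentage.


Penetration% = 0.57 / 1.7 x 100
Penetration = 33.5%


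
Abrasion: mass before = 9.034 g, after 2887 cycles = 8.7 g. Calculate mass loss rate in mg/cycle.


Mass loss = 9.034 - 8.7 = 0.334 g
Rate = 0.334 / 2887 x 1000 = 0.116 mg/cycle


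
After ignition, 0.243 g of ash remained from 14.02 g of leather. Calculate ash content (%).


Ash% = 0.243 / 14.02 x 100
Ash% = 1.73%


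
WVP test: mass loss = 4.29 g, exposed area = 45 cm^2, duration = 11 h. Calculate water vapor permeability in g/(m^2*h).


86.67 g/(m^2*h)


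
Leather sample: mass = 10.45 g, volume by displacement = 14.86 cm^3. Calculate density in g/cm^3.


0.703 g/cm^3

Density = mass / volume
Density = 10.45 / 14.86 = 0.703 g/cm^3


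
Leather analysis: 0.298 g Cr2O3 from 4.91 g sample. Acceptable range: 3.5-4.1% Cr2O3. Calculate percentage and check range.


Cr2O3 = 6.07%
Within range: No

Cr2O3% = 0.298 / 4.91 x 100 = 6.07%
Acceptable range: 3.5 to 4.1%
Within range: No


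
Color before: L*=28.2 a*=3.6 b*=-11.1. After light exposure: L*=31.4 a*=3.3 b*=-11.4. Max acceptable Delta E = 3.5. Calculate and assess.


dL = 3.2, da = -0.3, db = -0.3
dE = sqrt((3.2)^2 + (-0.3)^2 + (-0.3)^2) = 3.23
Max = 3.5
Passes: Yes


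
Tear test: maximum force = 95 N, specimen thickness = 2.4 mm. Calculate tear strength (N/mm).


39.6 N/mm

Tear strength = force / thickness
Tear = 95 / 2.4 = 39.6 N/mm


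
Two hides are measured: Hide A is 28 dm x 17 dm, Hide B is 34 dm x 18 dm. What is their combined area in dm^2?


1088 dm^2


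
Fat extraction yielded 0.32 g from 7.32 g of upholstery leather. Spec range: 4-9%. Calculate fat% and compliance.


Fat% = 0.32 / 7.32 x 100 = 4.4%
Spec range: 4-9%
Compliant: Yes


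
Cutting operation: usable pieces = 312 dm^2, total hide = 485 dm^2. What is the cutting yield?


64.3%

Yield = usable / total x 100
Yield = 312 / 485 x 100 = 64.3%


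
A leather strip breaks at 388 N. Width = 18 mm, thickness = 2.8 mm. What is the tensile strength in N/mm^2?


7.70 N/mm^2


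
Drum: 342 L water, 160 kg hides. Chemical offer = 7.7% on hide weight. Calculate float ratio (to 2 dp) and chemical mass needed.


Float ratio = 2.14
Chemical needed = 12.32 kg

Float ratio = 342 / 160 = 2.14
Chemical = 160 x 7.7 / 100 = 12.32 kg


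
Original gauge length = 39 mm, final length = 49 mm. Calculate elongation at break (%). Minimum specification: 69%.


Elongation = 25.6%
Meets spec: No


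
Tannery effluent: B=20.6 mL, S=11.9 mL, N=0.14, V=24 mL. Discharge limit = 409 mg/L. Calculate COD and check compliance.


COD = 406.0 mg/L
Compliant: Yes


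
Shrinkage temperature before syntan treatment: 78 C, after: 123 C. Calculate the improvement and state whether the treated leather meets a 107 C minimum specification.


Improvement = 45 C
Meets 107 C spec: Yes

Improvement = 123 - 78 = 45 C
Spec check: 123 C >= 107 C? Yes


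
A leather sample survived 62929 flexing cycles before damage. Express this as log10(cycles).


log10(62929) = 4.80


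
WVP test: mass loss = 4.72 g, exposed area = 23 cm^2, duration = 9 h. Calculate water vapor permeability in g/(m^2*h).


WVP = mass_loss / (area x time) x 10000
WVP = 4.72 / (23 x 9) x 10000
WVP = 4.72 / 207 x 10000 = 228.02 g/(m^2*h)


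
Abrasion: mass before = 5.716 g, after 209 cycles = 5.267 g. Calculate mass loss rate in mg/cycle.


Mass loss = 5.716 - 5.267 = 0.449 g
Rate = 0.449 / 209 x 1000 = 2.148 mg/cycle


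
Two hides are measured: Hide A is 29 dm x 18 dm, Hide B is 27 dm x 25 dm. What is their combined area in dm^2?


Hide A area = 29 x 18 = 522 dm^2
Hide B area = 27 x 25 = 675 dm^2
Total = 522 + 675 = 1197 dm^2


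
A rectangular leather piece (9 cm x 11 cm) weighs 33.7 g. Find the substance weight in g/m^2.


Area = 9 x 11 = 99 cm^2
SW = 33.7 / 99 x 10000 = 3404.0 g/m^2


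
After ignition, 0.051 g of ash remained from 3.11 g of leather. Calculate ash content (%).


1.64%

Ash% = 0.051 / 3.11 x 100
Ash% = 1.64%


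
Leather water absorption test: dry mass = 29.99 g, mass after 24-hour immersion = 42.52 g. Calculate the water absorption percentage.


41.8%


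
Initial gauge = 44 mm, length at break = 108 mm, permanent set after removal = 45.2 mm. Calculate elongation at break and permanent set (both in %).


Elongation at break = 145.5%
Permanent set = 2.7%


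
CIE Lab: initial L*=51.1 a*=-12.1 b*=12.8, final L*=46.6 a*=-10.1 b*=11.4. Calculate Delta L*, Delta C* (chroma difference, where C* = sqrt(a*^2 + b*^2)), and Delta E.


Delta L* = -4.5
Delta C* = -2.38
Delta E = 5.12


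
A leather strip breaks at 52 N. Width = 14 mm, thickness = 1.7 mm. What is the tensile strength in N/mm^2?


2.18 N/mm^2

Cross-sectional area = 14 x 1.7 = 23.8 mm^2
Tensile strength = 52 / 23.8 = 2.18 N/mm^2


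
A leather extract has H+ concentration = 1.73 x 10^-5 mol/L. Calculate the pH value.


pH = 4.76


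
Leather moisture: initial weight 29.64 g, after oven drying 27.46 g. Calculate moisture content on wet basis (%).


Moisture = 29.64 - 27.46 = 2.18 g
MC = 2.18 / 29.64 x 100 = 7.4%


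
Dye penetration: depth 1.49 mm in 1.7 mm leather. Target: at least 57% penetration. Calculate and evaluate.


Penetration = 87.6%
Meets target: Yes


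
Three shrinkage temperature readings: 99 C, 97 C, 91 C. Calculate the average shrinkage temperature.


Average = (99 + 97 + 91) / 3
Average = 287 / 3 = 95.7 C


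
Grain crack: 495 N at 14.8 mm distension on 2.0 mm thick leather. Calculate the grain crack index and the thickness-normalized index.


Crack index = 33.4 N/mm
Normalized index = 16.7 N/mm per mm

Crack index = 495 / 14.8 = 33.4 N/mm
Normalized = 33.4 / 2.0 = 16.7 N/mm per mm


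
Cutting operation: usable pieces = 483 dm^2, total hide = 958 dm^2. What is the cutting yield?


50.4%


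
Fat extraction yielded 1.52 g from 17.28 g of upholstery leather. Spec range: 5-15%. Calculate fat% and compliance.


Fat% = 1.52 / 17.28 x 100 = 8.8%
Spec range: 5-15%
Compliant: Yes
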